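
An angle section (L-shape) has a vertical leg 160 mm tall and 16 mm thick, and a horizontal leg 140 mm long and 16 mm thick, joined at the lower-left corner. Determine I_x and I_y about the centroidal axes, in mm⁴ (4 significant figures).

Split into non-overlapping primitives; take the origin at the lower-left of the bounding box.
Vertical leg: 16 × 160, A = 2 560 mm², y = 80 mm, Ī = 5 461 333 mm⁴.
Horizontal leg (remainder): 124 × 16, A = 1 984 mm², y = 8 mm, Ī = 42325.3 mm⁴.
Centroid: ȳ = ΣA·y / ΣA = 48.5634 mm.
Transfer each piece to the centroidal x-axis using Ī + A·d² with d = y − 48.5634:
  vertical leg: d = 31.4366 mm → contributes +7 991 282 mm⁴
  horizontal leg (remainder): d = -40.5634 mm → contributes +3 306 775 mm⁴
Total I = 11 298 056 mm⁴.
For the y-axis: x̄ = 38.5634 mm.
Repeating about the centroidal y-axis gives I_y = 8 073 736 mm⁴.

I_x ≈ 1.130 × 10⁷ mm⁴, I_y ≈ 8.074 × 10⁶ mm⁴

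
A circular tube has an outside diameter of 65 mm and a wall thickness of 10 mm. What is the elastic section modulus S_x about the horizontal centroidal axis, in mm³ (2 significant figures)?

S_x ≈ 2.1 × 10⁴ mm³

Break the section into simple shapes (no overlaps), measuring from the bottom-left corner of the bounding box.
Outer circle: ⌀65, A = 3 318 mm², y = 32.5 mm, Ī = 876 241 mm⁴.
Bore (subtracted): ⌀45, A = 1 590 mm², y = 32.5 mm, Ī = 201 289 mm⁴.
By symmetry the centroid is at mid-height, ȳ = 32.5 mm.
All pieces are centred on the horizontal centroidal axis, so I = ΣĪ (holes subtracted) = 674 952 mm⁴.
Extreme fibre distance c = 32.5 mm; S = I/c = 20 768 mm³.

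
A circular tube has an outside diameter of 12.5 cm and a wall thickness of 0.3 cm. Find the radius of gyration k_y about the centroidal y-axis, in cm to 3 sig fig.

k_y ≈ 4.31 cm

Treat the section as a set of non-overlapping primitives; coordinates are from the bounding-box lower-left.
Outer circle: ⌀12.5, A = 122.72 cm², x = 6.25 cm, Ī = 1198.4 cm⁴.
Bore (subtracted): ⌀11.9, A = 111.22 cm², x = 6.25 cm, Ī = 984.37 cm⁴.
By symmetry the centroid is at mid-width, x̄ = 6.25 cm.
All pieces are centred on the centroidal y-axis, so I = ΣĪ (holes subtracted) = 214.05 cm⁴.
Radius of gyration: k = √(I/A) = √(214.05 / 11.498) = 4.3147 cm.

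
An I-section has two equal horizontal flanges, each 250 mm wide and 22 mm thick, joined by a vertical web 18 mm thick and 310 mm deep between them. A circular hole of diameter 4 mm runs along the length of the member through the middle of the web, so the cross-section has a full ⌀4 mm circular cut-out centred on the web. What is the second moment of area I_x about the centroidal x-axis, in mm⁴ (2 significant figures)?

I_x ≈ 3.5 × 10⁸ mm⁴

Treat the section as a set of non-overlapping primitives; coordinates are from the bounding-box lower-left.
Bottom flange: 250 × 22, A = 5 500 mm², y = 11 mm, Ī = 221 833 mm⁴.
Web: 18 × 310, A = 5 580 mm², y = 177 mm, Ī = 44 686 500 mm⁴.
Top flange: 250 × 22, A = 5 500 mm², y = 343 mm, Ī = 221 833 mm⁴.
Hole (subtracted): ⌀4, A = 12.57 mm², y = 177 mm, Ī = 12.57 mm⁴.
By symmetry the centroid is at mid-height, ȳ = 177 mm.
Transfer each piece to the centroidal x-axis using Ī + A·d² with d = y − 177:
  bottom flange: d = -166 mm → contributes +151 779 833 mm⁴
  web: d = 0 mm → contributes +44 686 500 mm⁴
  top flange: d = 166 mm → contributes +151 779 833 mm⁴
  hole: d = 0 mm → contributes −12.57 mm⁴
Total I = 348 246 154 mm⁴.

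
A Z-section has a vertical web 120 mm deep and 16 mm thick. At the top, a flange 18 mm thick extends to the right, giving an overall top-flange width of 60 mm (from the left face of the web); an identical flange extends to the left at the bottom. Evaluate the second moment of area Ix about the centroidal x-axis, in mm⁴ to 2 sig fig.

Break the section into simple shapes (no overlaps), measuring from the bottom-left corner of the bounding box.
Web: 16 × 120, A = 1 920 mm², y = 60 mm, Ī = 2 304 000 mm⁴.
Top flange (beyond web): 44 × 18, A = 792 mm², y = 111 mm, Ī = 21 384 mm⁴.
Bottom flange (beyond web): 44 × 18, A = 792 mm², y = 9 mm, Ī = 21 384 mm⁴.
Centroid: ȳ = ΣA·y / ΣA = 60 mm.
Transfer each piece to the centroidal x-axis using Ī + A·d² with d = y − 60:
  web: d = 0 mm → contributes +2 304 000 mm⁴
  top flange (beyond web): d = 51 mm → contributes +2 081 376 mm⁴
  bottom flange (beyond web): d = -51 mm → contributes +2 081 376 mm⁴
Total I = 6 466 752 mm⁴.

Ix ≈ 6.5 × 10⁶ mm⁴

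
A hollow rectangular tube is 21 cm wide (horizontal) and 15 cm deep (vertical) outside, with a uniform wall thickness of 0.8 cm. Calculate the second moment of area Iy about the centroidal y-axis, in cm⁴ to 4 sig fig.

Treat the section as a set of non-overlapping primitives; coordinates are from the bounding-box lower-left.
Outer rectangle: 21 × 15, A = 315 cm², x = 10.5 cm, Ī = 11576.3 cm⁴.
Inner void (subtracted): 19.4 × 13.4, A = 259.96 cm², x = 10.5 cm, Ī = 8153.21 cm⁴.
By symmetry the centroid is at mid-width, x̄ = 10.5 cm.
All pieces are centred on the centroidal y-axis, so I = ΣĪ (holes subtracted) = 3423.04 cm⁴.

Iy ≈ 3423 cm⁴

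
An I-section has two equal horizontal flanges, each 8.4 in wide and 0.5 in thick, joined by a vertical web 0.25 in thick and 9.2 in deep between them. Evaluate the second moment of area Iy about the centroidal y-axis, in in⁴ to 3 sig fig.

Split into non-overlapping primitives; take the origin at the lower-left of the bounding box.
Bottom flange: 8.4 × 0.5, A = 4.2 in², x = 4.2 in, Ī = 24.696 in⁴.
Web: 0.25 × 9.2, A = 2.3 in², x = 4.2 in, Ī = 0.011979 in⁴.
Top flange: 8.4 × 0.5, A = 4.2 in², x = 4.2 in, Ī = 24.696 in⁴.
By symmetry the centroid is at mid-width, x̄ = 4.2 in.
All pieces are centred on the centroidal y-axis, so I = ΣĪ = 49.404 in⁴.

Iy ≈ 49.4 in⁴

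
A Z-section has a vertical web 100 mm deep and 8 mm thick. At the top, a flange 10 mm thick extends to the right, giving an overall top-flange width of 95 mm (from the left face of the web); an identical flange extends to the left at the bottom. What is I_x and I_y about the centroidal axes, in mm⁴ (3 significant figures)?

I_x ≈ 4.20 × 10⁶ mm⁴, I_y ≈ 5.03 × 10⁶ mm⁴

Decompose the section into non-overlapping parts with the origin at the bottom-left of its bounding rectangle.
Web: 8 × 100, A = 800 mm², y = 50 mm, Ī = 666 667 mm⁴.
Top flange (beyond web): 87 × 10, A = 870 mm², y = 95 mm, Ī = 7 250 mm⁴.
Bottom flange (beyond web): 87 × 10, A = 870 mm², y = 5 mm, Ī = 7 250 mm⁴.
Centroid: ȳ = ΣA·y / ΣA = 50 mm.
Transfer each piece to the centroidal x-axis using Ī + A·d² with d = y − 50:
  web: d = 0 mm → contributes +666 667 mm⁴
  top flange (beyond web): d = 45 mm → contributes +1 769 000 mm⁴
  bottom flange (beyond web): d = -45 mm → contributes +1 769 000 mm⁴
Total I = 4 204 667 mm⁴.
For the y-axis: x̄ = 91 mm.
Repeating about the centroidal y-axis gives I_y = 5 027 647 mm⁴.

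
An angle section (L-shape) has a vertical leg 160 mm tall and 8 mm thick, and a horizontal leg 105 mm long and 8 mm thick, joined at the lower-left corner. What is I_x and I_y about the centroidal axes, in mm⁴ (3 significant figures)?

I_x ≈ 5.53 × 10⁶ mm⁴, I_y ≈ 1.95 × 10⁶ mm⁴

Decompose the section into non-overlapping parts with the origin at the bottom-left of its bounding rectangle.
Vertical leg: 8 × 160, A = 1 280 mm², y = 80 mm, Ī = 2 730 667 mm⁴.
Horizontal leg (remainder): 97 × 8, A = 776 mm², y = 4 mm, Ī = 4138.7 mm⁴.
Centroid: ȳ = ΣA·y / ΣA = 51.315 mm.
Transfer each piece to the centroidal x-axis using Ī + A·d² with d = y − 51.315:
  vertical leg: d = 28.685 mm → contributes +3 783 875 mm⁴
  horizontal leg (remainder): d = -47.315 mm → contributes +1 741 390 mm⁴
Total I = 5 525 265 mm⁴.
For the y-axis: x̄ = 23.815 mm.
Repeating about the centroidal y-axis gives I_y = 1 946 855 mm⁴.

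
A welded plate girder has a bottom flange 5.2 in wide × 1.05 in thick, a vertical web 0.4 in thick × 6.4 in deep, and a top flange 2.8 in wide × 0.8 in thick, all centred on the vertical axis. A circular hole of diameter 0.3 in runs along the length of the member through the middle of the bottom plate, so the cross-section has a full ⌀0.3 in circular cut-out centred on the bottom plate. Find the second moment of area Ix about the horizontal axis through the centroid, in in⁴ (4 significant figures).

Break the section into simple shapes (no overlaps), measuring from the bottom-left corner of the bounding box.
Bottom plate: 5.2 × 1.05, A = 5.46 in², y = 0.525 in, Ī = 0.501638 in⁴.
Web plate: 0.4 × 6.4, A = 2.56 in², y = 4.25 in, Ī = 8.73813 in⁴.
Top plate: 2.8 × 0.8, A = 2.24 in², y = 7.85 in, Ī = 0.119467 in⁴.
Hole (subtracted): ⌀0.3, A = 0.0706858 in², y = 0.525 in, Ī = 0.000397608 in⁴.
Centroid: ȳ = ΣA·y / ΣA = 3.0712 in.
Transfer each piece to the horizontal axis through the centroid using Ī + A·d² with d = y − 3.0712:
  bottom plate: d = -2.5462 in → contributes +35.8995 in⁴
  web plate: d = 1.1788 in → contributes +12.2954 in⁴
  top plate: d = 4.7788 in → contributes +51.2743 in⁴
  hole: d = -2.5462 in → contributes −0.458662 in⁴
Total I = 99.0105 in⁴.

Ix ≈ 99.01 in⁴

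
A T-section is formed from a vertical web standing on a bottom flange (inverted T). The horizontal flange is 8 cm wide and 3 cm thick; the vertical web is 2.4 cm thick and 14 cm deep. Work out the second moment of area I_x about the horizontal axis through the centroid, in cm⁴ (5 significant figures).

I_x ≈ 1578.3 cm⁴

Split into non-overlapping primitives; take the origin at the lower-left of the bounding box.
Flange: 8 × 3, A = 24 cm², y = 1.5 cm, Ī = 18 cm⁴.
Web: 2.4 × 14, A = 33.6 cm², y = 10 cm, Ī = 548.8 cm⁴.
Centroid: ȳ = ΣA·y / ΣA = 6.458333 cm.
Transfer each piece to the horizontal axis through the centroid using Ī + A·d² with d = y − 6.458333:
  flange: d = -4.958333 cm → contributes +608.0417 cm⁴
  web: d = 3.541667 cm → contributes +970.2583 cm⁴
Total I = 1578.3 cm⁴.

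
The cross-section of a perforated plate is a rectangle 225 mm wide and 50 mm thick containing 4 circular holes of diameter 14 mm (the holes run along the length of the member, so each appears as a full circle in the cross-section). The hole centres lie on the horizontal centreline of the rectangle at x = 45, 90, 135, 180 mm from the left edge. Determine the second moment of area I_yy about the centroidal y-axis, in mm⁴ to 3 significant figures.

Treat the section as a set of non-overlapping primitives; coordinates are from the bounding-box lower-left.
Plate: 225 × 50, A = 11 250 mm², x = 112.5 mm, Ī = 47 460 938 mm⁴.
Hole 1 (subtracted): ⌀14, A = 153.94 mm², x = 45 mm, Ī = 1885.7 mm⁴.
Hole 2 (subtracted): ⌀14, A = 153.94 mm², x = 90 mm, Ī = 1885.7 mm⁴.
Hole 3 (subtracted): ⌀14, A = 153.94 mm², x = 135 mm, Ī = 1885.7 mm⁴.
Hole 4 (subtracted): ⌀14, A = 153.94 mm², x = 180 mm, Ī = 1885.7 mm⁴.
By symmetry the centroid is at mid-width, x̄ = 112.5 mm.
Transfer each piece to the centroidal y-axis using Ī + A·d² with d = x − 112.5:
  plate: d = 0 mm → contributes +47 460 938 mm⁴
  hole 1: d = -67.5 mm → contributes −703 266 mm⁴
  hole 2: d = -22.5 mm → contributes −79 817 mm⁴
  hole 3: d = 22.5 mm → contributes −79 817 mm⁴
  hole 4: d = 67.5 mm → contributes −703 266 mm⁴
Total I = 45 894 772 mm⁴.

I_yy ≈ 4.59 × 10⁷ mm⁴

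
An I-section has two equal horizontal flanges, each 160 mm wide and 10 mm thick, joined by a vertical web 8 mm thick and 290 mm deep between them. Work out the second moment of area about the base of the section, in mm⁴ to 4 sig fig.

Split into non-overlapping primitives; take the origin at the lower-left of the bounding box.
Bottom flange: 160 × 10, A = 1 600 mm², y = 5 mm, Ī = 13333.3 mm⁴.
Web: 8 × 290, A = 2 320 mm², y = 155 mm, Ī = 16 259 333 mm⁴.
Top flange: 160 × 10, A = 1 600 mm², y = 305 mm, Ī = 13333.3 mm⁴.
Transfer each piece to the bottom edge using Ī + A·d² with d = y − 0:
  bottom flange: d = 5 mm → contributes +53333.3 mm⁴
  web: d = 155 mm → contributes +71 997 333 mm⁴
  top flange: d = 305 mm → contributes +148 853 333 mm⁴
Total I = 220 904 000 mm⁴.

I_base ≈ 2.209 × 10⁸ mm⁴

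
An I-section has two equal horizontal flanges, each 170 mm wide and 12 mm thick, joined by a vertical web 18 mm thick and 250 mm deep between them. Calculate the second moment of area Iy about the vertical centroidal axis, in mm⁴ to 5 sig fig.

Iy ≈ 9.9475 × 10⁶ mm⁴

Decompose the section into non-overlapping parts with the origin at the bottom-left of its bounding rectangle.
Bottom flange: 170 × 12, A = 2 040 mm², x = 85 mm, Ī = 4 913 000 mm⁴.
Web: 18 × 250, A = 4 500 mm², x = 85 mm, Ī = 121 500 mm⁴.
Top flange: 170 × 12, A = 2 040 mm², x = 85 mm, Ī = 4 913 000 mm⁴.
By symmetry the centroid is at mid-width, x̄ = 85 mm.
All pieces are centred on the vertical centroidal axis, so I = ΣĪ = 9 947 500 mm⁴.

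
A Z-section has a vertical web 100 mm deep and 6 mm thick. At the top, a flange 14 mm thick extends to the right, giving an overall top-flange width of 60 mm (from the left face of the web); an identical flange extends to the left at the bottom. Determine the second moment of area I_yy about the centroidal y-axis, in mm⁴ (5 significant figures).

Decompose the section into non-overlapping parts with the origin at the bottom-left of its bounding rectangle.
Web: 6 × 100, A = 600 mm², x = 57 mm, Ī = 1 800 mm⁴.
Top flange (beyond web): 54 × 14, A = 756 mm², x = 87 mm, Ī = 183 708 mm⁴.
Bottom flange (beyond web): 54 × 14, A = 756 mm², x = 27 mm, Ī = 183 708 mm⁴.
Centroid: x̄ = ΣA·x / ΣA = 57 mm.
Transfer each piece to the centroidal y-axis using Ī + A·d² with d = x − 57:
  web: d = 0 mm → contributes +1 800 mm⁴
  top flange (beyond web): d = 30 mm → contributes +864 108 mm⁴
  bottom flange (beyond web): d = -30 mm → contributes +864 108 mm⁴
Total I = 1 730 016 mm⁴.

I_yy ≈ 1.7300 × 10⁶ mm⁴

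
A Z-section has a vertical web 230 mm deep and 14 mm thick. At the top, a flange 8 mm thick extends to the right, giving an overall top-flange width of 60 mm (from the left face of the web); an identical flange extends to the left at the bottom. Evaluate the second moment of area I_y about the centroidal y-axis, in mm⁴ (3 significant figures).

I_y ≈ 8.45 × 10⁵ mm⁴

Split into non-overlapping primitives; take the origin at the lower-left of the bounding box.
Web: 14 × 230, A = 3 220 mm², x = 53 mm, Ī = 52 593 mm⁴.
Top flange (beyond web): 46 × 8, A = 368 mm², x = 83 mm, Ī = 64 891 mm⁴.
Bottom flange (beyond web): 46 × 8, A = 368 mm², x = 23 mm, Ī = 64 891 mm⁴.
Centroid: x̄ = ΣA·x / ΣA = 53 mm.
Transfer each piece to the centroidal y-axis using Ī + A·d² with d = x − 53:
  web: d = 0 mm → contributes +52 593 mm⁴
  top flange (beyond web): d = 30 mm → contributes +396 091 mm⁴
  bottom flange (beyond web): d = -30 mm → contributes +396 091 mm⁴
Total I = 844 775 mm⁴.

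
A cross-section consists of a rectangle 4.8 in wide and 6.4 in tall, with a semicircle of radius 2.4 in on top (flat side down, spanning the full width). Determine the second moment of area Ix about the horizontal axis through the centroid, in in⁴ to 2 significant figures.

Break the section into simple shapes (no overlaps), measuring from the bottom-left corner of the bounding box.
Rectangular body: 4.8 × 6.4, A = 30.72 in², y = 3.2 in, Ī = 104.9 in⁴.
Semicircular cap: semicircle r = 2.4, A = 9.048 in², y = 7.419 in, Ī = 3.641 in⁴.
Centroid: ȳ = ΣA·y / ΣA = 4.16 in.
Transfer each piece to the horizontal axis through the centroid using Ī + A·d² with d = y − 4.16:
  rectangular body: d = -0.9598 in → contributes +133.2 in⁴
  semicircular cap: d = 3.259 in → contributes +99.73 in⁴
Total I = 232.9 in⁴.

Ix ≈ 230 in⁴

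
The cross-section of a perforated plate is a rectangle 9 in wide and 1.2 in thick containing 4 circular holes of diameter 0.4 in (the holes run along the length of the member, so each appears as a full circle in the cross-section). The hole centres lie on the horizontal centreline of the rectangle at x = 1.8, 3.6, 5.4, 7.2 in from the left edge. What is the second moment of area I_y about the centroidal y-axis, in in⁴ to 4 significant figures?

I_y ≈ 70.86 in⁴

Decompose the section into non-overlapping parts with the origin at the bottom-left of its bounding rectangle.
Plate: 9 × 1.2, A = 10.8 in², x = 4.5 in, Ī = 72.9 in⁴.
Hole 1 (subtracted): ⌀0.4, A = 0.125664 in², x = 1.8 in, Ī = 0.00125664 in⁴.
Hole 2 (subtracted): ⌀0.4, A = 0.125664 in², x = 3.6 in, Ī = 0.00125664 in⁴.
Hole 3 (subtracted): ⌀0.4, A = 0.125664 in², x = 5.4 in, Ī = 0.00125664 in⁴.
Hole 4 (subtracted): ⌀0.4, A = 0.125664 in², x = 7.2 in, Ī = 0.00125664 in⁴.
By symmetry the centroid is at mid-width, x̄ = 4.5 in.
Transfer each piece to the centroidal y-axis using Ī + A·d² with d = x − 4.5:
  plate: d = 0 in → contributes +72.9 in⁴
  hole 1: d = -2.7 in → contributes −0.917345 in⁴
  hole 2: d = -0.9 in → contributes −0.103044 in⁴
  hole 3: d = 0.9 in → contributes −0.103044 in⁴
  hole 4: d = 2.7 in → contributes −0.917345 in⁴
Total I = 70.8592 in⁴.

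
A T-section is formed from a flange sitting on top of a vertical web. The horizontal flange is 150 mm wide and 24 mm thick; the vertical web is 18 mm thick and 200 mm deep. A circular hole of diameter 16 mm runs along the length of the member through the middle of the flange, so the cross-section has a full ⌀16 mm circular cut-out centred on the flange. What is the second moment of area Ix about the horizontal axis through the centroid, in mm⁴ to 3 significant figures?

Decompose the section into non-overlapping parts with the origin at the bottom-left of its bounding rectangle.
Flange: 150 × 24, A = 3 600 mm², y = 212 mm, Ī = 172 800 mm⁴.
Web: 18 × 200, A = 3 600 mm², y = 100 mm, Ī = 12 000 000 mm⁴.
Hole (subtracted): ⌀16, A = 201.06 mm², y = 212 mm, Ī = 3 217 mm⁴.
Centroid: ȳ = ΣA·y / ΣA = 154.39 mm.
Transfer each piece to the horizontal axis through the centroid using Ī + A·d² with d = y − 154.39:
  flange: d = 57.609 mm → contributes +12 120 361 mm⁴
  web: d = -54.391 mm → contributes +22 650 273 mm⁴
  hole: d = 57.609 mm → contributes −670 495 mm⁴
Total I = 34 100 139 mm⁴.

Ix ≈ 3.41 × 10⁷ mm⁴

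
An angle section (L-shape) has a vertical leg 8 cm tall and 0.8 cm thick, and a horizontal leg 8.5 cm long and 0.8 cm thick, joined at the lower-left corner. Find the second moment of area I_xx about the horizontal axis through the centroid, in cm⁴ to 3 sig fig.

Break the section into simple shapes (no overlaps), measuring from the bottom-left corner of the bounding box.
Vertical leg: 0.8 × 8, A = 6.4 cm², y = 4 cm, Ī = 34.133 cm⁴.
Horizontal leg (remainder): 7.7 × 0.8, A = 6.16 cm², y = 0.4 cm, Ī = 0.32853 cm⁴.
Centroid: ȳ = ΣA·y / ΣA = 2.2344 cm.
Transfer each piece to the horizontal axis through the centroid using Ī + A·d² with d = y − 2.2344:
  vertical leg: d = 1.7656 cm → contributes +54.084 cm⁴
  horizontal leg (remainder): d = -1.8344 cm → contributes +21.057 cm⁴
Total I = 75.141 cm⁴.

I_xx ≈ 75.1 cm⁴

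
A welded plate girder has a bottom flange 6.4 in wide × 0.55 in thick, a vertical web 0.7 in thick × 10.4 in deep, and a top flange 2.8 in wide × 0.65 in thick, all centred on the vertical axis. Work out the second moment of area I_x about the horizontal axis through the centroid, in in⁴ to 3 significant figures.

I_x ≈ 220 in⁴

Split into non-overlapping primitives; take the origin at the lower-left of the bounding box.
Bottom plate: 6.4 × 0.55, A = 3.52 in², y = 0.275 in, Ī = 0.088733 in⁴.
Web plate: 0.7 × 10.4, A = 7.28 in², y = 5.75 in, Ī = 65.617 in⁴.
Top plate: 2.8 × 0.65, A = 1.82 in², y = 11.275 in, Ī = 0.064079 in⁴.
Centroid: ȳ = ΣA·y / ΣA = 5.0197 in.
Transfer each piece to the horizontal axis through the centroid using Ī + A·d² with d = y − 5.0197:
  bottom plate: d = -4.7447 in → contributes +79.331 in⁴
  web plate: d = 0.73031 in → contributes +69.5 in⁴
  top plate: d = 6.2553 in → contributes +71.279 in⁴
Total I = 220.11 in⁴.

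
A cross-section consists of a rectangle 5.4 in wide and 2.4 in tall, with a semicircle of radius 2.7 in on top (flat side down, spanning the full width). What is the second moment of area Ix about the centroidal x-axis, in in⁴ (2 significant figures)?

Ix ≈ 46 in⁴

Split into non-overlapping primitives; take the origin at the lower-left of the bounding box.
Rectangular body: 5.4 × 2.4, A = 12.96 in², y = 1.2 in, Ī = 6.221 in⁴.
Semicircular cap: semicircle r = 2.7, A = 11.45 in², y = 3.546 in, Ī = 5.833 in⁴.
Centroid: ȳ = ΣA·y / ΣA = 2.3 in.
Transfer each piece to the centroidal x-axis using Ī + A·d² with d = y − 2.3:
  rectangular body: d = -1.1 in → contributes +21.92 in⁴
  semicircular cap: d = 1.245 in → contributes +23.6 in⁴
Total I = 45.51 in⁴.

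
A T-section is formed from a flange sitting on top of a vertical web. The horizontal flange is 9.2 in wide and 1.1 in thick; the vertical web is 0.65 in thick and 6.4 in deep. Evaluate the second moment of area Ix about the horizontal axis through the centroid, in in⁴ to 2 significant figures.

Ix ≈ 57 in⁴

Treat the section as a set of non-overlapping primitives; coordinates are from the bounding-box lower-left.
Flange: 9.2 × 1.1, A = 10.12 in², y = 6.95 in, Ī = 1.02 in⁴.
Web: 0.65 × 6.4, A = 4.16 in², y = 3.2 in, Ī = 14.2 in⁴.
Centroid: ȳ = ΣA·y / ΣA = 5.858 in.
Transfer each piece to the horizontal axis through the centroid using Ī + A·d² with d = y − 5.858:
  flange: d = 1.092 in → contributes +13.1 in⁴
  web: d = -2.658 in → contributes +43.58 in⁴
Total I = 56.68 in⁴.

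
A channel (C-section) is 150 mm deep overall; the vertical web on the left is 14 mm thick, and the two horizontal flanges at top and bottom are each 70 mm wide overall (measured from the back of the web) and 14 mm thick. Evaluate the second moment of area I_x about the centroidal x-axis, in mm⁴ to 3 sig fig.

Decompose the section into non-overlapping parts with the origin at the bottom-left of its bounding rectangle.
Web: 14 × 150, A = 2 100 mm², y = 75 mm, Ī = 3 937 500 mm⁴.
Top flange (beyond web): 56 × 14, A = 784 mm², y = 143 mm, Ī = 12 805 mm⁴.
Bottom flange (beyond web): 56 × 14, A = 784 mm², y = 7 mm, Ī = 12 805 mm⁴.
By symmetry the centroid is at mid-height, ȳ = 75 mm.
Transfer each piece to the centroidal x-axis using Ī + A·d² with d = y − 75:
  web: d = 0 mm → contributes +3 937 500 mm⁴
  top flange (beyond web): d = 68 mm → contributes +3 638 021 mm⁴
  bottom flange (beyond web): d = -68 mm → contributes +3 638 021 mm⁴
Total I = 11 213 543 mm⁴.

I_x ≈ 1.12 × 10⁷ mm⁴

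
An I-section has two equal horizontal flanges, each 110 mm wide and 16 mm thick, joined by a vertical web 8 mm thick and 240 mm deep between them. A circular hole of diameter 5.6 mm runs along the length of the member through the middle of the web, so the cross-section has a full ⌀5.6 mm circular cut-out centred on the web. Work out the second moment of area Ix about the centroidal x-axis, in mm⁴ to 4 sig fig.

Decompose the section into non-overlapping parts with the origin at the bottom-left of its bounding rectangle.
Bottom flange: 110 × 16, A = 1 760 mm², y = 8 mm, Ī = 37546.7 mm⁴.
Web: 8 × 240, A = 1 920 mm², y = 136 mm, Ī = 9 216 000 mm⁴.
Top flange: 110 × 16, A = 1 760 mm², y = 264 mm, Ī = 37546.7 mm⁴.
Hole (subtracted): ⌀5.6, A = 24.6301 mm², y = 136 mm, Ī = 48.275 mm⁴.
By symmetry the centroid is at mid-height, ȳ = 136 mm.
Transfer each piece to the centroidal x-axis using Ī + A·d² with d = y − 136:
  bottom flange: d = -128 mm → contributes +28 873 387 mm⁴
  web: d = 0 mm → contributes +9 216 000 mm⁴
  top flange: d = 128 mm → contributes +28 873 387 mm⁴
  hole: d = 0 mm → contributes −48.275 mm⁴
Total I = 66 962 725 mm⁴.

Ix ≈ 6.696 × 10⁷ mm⁴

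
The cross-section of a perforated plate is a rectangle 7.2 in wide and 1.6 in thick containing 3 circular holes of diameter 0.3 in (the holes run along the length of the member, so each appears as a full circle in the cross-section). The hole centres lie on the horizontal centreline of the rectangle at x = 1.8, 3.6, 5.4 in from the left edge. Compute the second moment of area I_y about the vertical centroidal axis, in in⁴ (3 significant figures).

I_y ≈ 49.3 in⁴

Break the section into simple shapes (no overlaps), measuring from the bottom-left corner of the bounding box.
Plate: 7.2 × 1.6, A = 11.52 in², x = 3.6 in, Ī = 49.766 in⁴.
Hole 1 (subtracted): ⌀0.3, A = 0.070686 in², x = 1.8 in, Ī = 0.00039761 in⁴.
Hole 2 (subtracted): ⌀0.3, A = 0.070686 in², x = 3.6 in, Ī = 0.00039761 in⁴.
Hole 3 (subtracted): ⌀0.3, A = 0.070686 in², x = 5.4 in, Ī = 0.00039761 in⁴.
By symmetry the centroid is at mid-width, x̄ = 3.6 in.
Transfer each piece to the vertical centroidal axis using Ī + A·d² with d = x − 3.6:
  plate: d = 0 in → contributes +49.766 in⁴
  hole 1: d = -1.8 in → contributes −0.22942 in⁴
  hole 2: d = 0 in → contributes −0.00039761 in⁴
  hole 3: d = 1.8 in → contributes −0.22942 in⁴
Total I = 49.307 in⁴.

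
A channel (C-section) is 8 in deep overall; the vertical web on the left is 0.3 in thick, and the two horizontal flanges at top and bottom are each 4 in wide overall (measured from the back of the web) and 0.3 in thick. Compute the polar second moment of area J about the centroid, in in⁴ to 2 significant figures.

J ≈ 53 in⁴

Split into non-overlapping primitives; take the origin at the lower-left of the bounding box.
Web: 0.3 × 8, A = 2.4 in², y = 4 in, Ī = 12.8 in⁴.
Top flange (beyond web): 3.7 × 0.3, A = 1.11 in², y = 7.85 in, Ī = 0.008325 in⁴.
Bottom flange (beyond web): 3.7 × 0.3, A = 1.11 in², y = 0.15 in, Ī = 0.008325 in⁴.
By symmetry the centroid is at mid-height, ȳ = 4 in.
Transfer each piece to the centroidal x-axis using Ī + A·d² with d = y − 4:
  web: d = 0 in → contributes +12.8 in⁴
  top flange (beyond web): d = 3.85 in → contributes +16.46 in⁴
  bottom flange (beyond web): d = -3.85 in → contributes +16.46 in⁴
Total I = 45.72 in⁴.
For the y-axis: x̄ = 1.111 in.
Repeating about the centroidal y-axis gives I_y = 7.164 in⁴.
Polar second moment: J = I_x + I_y = 52.89 in⁴.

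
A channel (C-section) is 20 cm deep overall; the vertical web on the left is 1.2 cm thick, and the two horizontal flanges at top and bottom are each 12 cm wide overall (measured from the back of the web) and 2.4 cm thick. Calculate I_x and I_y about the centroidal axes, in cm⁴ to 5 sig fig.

Treat the section as a set of non-overlapping primitives; coordinates are from the bounding-box lower-left.
Web: 1.2 × 20, A = 24 cm², y = 10 cm, Ī = 800 cm⁴.
Top flange (beyond web): 10.8 × 2.4, A = 25.92 cm², y = 18.8 cm, Ī = 12.4416 cm⁴.
Bottom flange (beyond web): 10.8 × 2.4, A = 25.92 cm², y = 1.2 cm, Ī = 12.4416 cm⁴.
By symmetry the centroid is at mid-height, ȳ = 10 cm.
Transfer each piece to the centroidal x-axis using Ī + A·d² with d = y − 10:
  web: d = 0 cm → contributes +800 cm⁴
  top flange (beyond web): d = 8.8 cm → contributes +2019.686 cm⁴
  bottom flange (beyond web): d = -8.8 cm → contributes +2019.686 cm⁴
Total I = 4839.373 cm⁴.
For the y-axis: x̄ = 4.701266 cm.
Repeating about the centroidal y-axis gives I_y = 1097.347 cm⁴.

I_x ≈ 4839.4 cm⁴, I_y ≈ 1097.3 cm⁴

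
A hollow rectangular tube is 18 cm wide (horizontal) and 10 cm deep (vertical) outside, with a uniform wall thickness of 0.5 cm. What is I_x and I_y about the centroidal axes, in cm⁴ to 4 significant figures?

Split into non-overlapping primitives; take the origin at the lower-left of the bounding box.
Outer rectangle: 18 × 10, A = 180 cm², y = 5 cm, Ī = 1 500 cm⁴.
Inner void (subtracted): 17 × 9, A = 153 cm², y = 5 cm, Ī = 1032.75 cm⁴.
By symmetry the centroid is at mid-height, ȳ = 5 cm.
All pieces are centred on the centroidal x-axis, so I = ΣĪ (holes subtracted) = 467.25 cm⁴.
Repeating about the centroidal y-axis gives I_y = 1175.25 cm⁴.

I_x ≈ 467.3 cm⁴, I_y ≈ 1175 cm⁴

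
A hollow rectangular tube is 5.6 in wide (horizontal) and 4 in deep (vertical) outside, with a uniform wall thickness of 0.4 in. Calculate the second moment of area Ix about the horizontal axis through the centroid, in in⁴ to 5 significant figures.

Treat the section as a set of non-overlapping primitives; coordinates are from the bounding-box lower-left.
Outer rectangle: 5.6 × 4, A = 22.4 in², y = 2 in, Ī = 29.86667 in⁴.
Inner void (subtracted): 4.8 × 3.2, A = 15.36 in², y = 2 in, Ī = 13.1072 in⁴.
By symmetry the centroid is at mid-height, ȳ = 2 in.
All pieces are centred on the horizontal axis through the centroid, so I = ΣĪ (holes subtracted) = 16.75947 in⁴.

Ix ≈ 16.759 in⁴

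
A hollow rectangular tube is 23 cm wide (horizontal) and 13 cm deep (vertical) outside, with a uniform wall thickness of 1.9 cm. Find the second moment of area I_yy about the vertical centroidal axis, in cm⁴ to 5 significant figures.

Break the section into simple shapes (no overlaps), measuring from the bottom-left corner of the bounding box.
Outer rectangle: 23 × 13, A = 299 cm², x = 11.5 cm, Ī = 13180.92 cm⁴.
Inner void (subtracted): 19.2 × 9.2, A = 176.64 cm², x = 11.5 cm, Ī = 5426.381 cm⁴.
By symmetry the centroid is at mid-width, x̄ = 11.5 cm.
All pieces are centred on the vertical centroidal axis, so I = ΣĪ (holes subtracted) = 7754.536 cm⁴.

I_yy ≈ 7754.5 cm⁴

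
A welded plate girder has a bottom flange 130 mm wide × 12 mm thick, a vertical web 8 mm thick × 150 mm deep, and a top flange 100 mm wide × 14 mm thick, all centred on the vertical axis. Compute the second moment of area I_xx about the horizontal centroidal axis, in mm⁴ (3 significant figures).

Break the section into simple shapes (no overlaps), measuring from the bottom-left corner of the bounding box.
Bottom plate: 130 × 12, A = 1 560 mm², y = 6 mm, Ī = 18 720 mm⁴.
Web plate: 8 × 150, A = 1 200 mm², y = 87 mm, Ī = 2 250 000 mm⁴.
Top plate: 100 × 14, A = 1 400 mm², y = 169 mm, Ī = 22 867 mm⁴.
Centroid: ȳ = ΣA·y / ΣA = 84.221 mm.
Transfer each piece to the horizontal centroidal axis using Ī + A·d² with d = y − 84.221:
  bottom plate: d = -78.221 mm → contributes +9 563 656 mm⁴
  web plate: d = 2.7788 mm → contributes +2 259 266 mm⁴
  top plate: d = 84.779 mm → contributes +10 085 301 mm⁴
Total I = 21 908 223 mm⁴.

I_xx ≈ 2.19 × 10⁷ mm⁴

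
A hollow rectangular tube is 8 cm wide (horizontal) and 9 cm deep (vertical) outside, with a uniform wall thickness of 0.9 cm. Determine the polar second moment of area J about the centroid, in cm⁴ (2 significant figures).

J ≈ 530 cm⁴

Break the section into simple shapes (no overlaps), measuring from the bottom-left corner of the bounding box.
Outer rectangle: 8 × 9, A = 72 cm², y = 4.5 cm, Ī = 486 cm⁴.
Inner void (subtracted): 6.2 × 7.2, A = 44.64 cm², y = 4.5 cm, Ī = 192.8 cm⁴.
By symmetry the centroid is at mid-height, ȳ = 4.5 cm.
All pieces are centred on the centroidal x-axis, so I = ΣĪ (holes subtracted) = 293.2 cm⁴.
Repeating about the centroidal y-axis gives I_y = 241 cm⁴.
Polar second moment: J = I_x + I_y = 534.2 cm⁴.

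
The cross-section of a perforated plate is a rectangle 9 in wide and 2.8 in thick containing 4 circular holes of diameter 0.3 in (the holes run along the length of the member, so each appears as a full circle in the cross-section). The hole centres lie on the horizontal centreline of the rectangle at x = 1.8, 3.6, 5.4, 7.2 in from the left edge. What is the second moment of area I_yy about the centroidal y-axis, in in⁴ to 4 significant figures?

Treat the section as a set of non-overlapping primitives; coordinates are from the bounding-box lower-left.
Plate: 9 × 2.8, A = 25.2 in², x = 4.5 in, Ī = 170.1 in⁴.
Hole 1 (subtracted): ⌀0.3, A = 0.0706858 in², x = 1.8 in, Ī = 0.000397608 in⁴.
Hole 2 (subtracted): ⌀0.3, A = 0.0706858 in², x = 3.6 in, Ī = 0.000397608 in⁴.
Hole 3 (subtracted): ⌀0.3, A = 0.0706858 in², x = 5.4 in, Ī = 0.000397608 in⁴.
Hole 4 (subtracted): ⌀0.3, A = 0.0706858 in², x = 7.2 in, Ī = 0.000397608 in⁴.
By symmetry the centroid is at mid-width, x̄ = 4.5 in.
Transfer each piece to the centroidal y-axis using Ī + A·d² with d = x − 4.5:
  plate: d = 0 in → contributes +170.1 in⁴
  hole 1: d = -2.7 in → contributes −0.515697 in⁴
  hole 2: d = -0.9 in → contributes −0.0576531 in⁴
  hole 3: d = 0.9 in → contributes −0.0576531 in⁴
  hole 4: d = 2.7 in → contributes −0.515697 in⁴
Total I = 168.953 in⁴.

I_yy ≈ 169.0 in⁴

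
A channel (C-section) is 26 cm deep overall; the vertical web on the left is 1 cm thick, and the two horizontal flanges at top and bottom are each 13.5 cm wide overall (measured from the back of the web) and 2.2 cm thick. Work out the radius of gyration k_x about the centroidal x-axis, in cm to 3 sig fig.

Decompose the section into non-overlapping parts with the origin at the bottom-left of its bounding rectangle.
Web: 1 × 26, A = 26 cm², y = 13 cm, Ī = 1464.7 cm⁴.
Top flange (beyond web): 12.5 × 2.2, A = 27.5 cm², y = 24.9 cm, Ī = 11.092 cm⁴.
Bottom flange (beyond web): 12.5 × 2.2, A = 27.5 cm², y = 1.1 cm, Ī = 11.092 cm⁴.
By symmetry the centroid is at mid-height, ȳ = 13 cm.
Transfer each piece to the centroidal x-axis using Ī + A·d² with d = y − 13:
  web: d = 0 cm → contributes +1464.7 cm⁴
  top flange (beyond web): d = 11.9 cm → contributes +3905.4 cm⁴
  bottom flange (beyond web): d = -11.9 cm → contributes +3905.4 cm⁴
Total I = 9275.4 cm⁴.
Radius of gyration: k = √(I/A) = √(9275.4 / 81) = 10.701 cm.

k_x ≈ 10.7 cm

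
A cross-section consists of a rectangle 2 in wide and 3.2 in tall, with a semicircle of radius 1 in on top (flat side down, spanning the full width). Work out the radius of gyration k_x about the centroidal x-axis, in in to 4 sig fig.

k_x ≈ 1.161 in

Decompose the section into non-overlapping parts with the origin at the bottom-left of its bounding rectangle.
Rectangular body: 2 × 3.2, A = 6.4 in², y = 1.6 in, Ī = 5.46133 in⁴.
Semicircular cap: semicircle r = 1, A = 1.5708 in², y = 3.62441 in, Ī = 0.109757 in⁴.
Centroid: ȳ = ΣA·y / ΣA = 1.99895 in.
Transfer each piece to the centroidal x-axis using Ī + A·d² with d = y − 1.99895:
  rectangular body: d = -0.398949 in → contributes +6.47996 in⁴
  semicircular cap: d = 1.62546 in → contributes +4.26001 in⁴
Total I = 10.74 in⁴.
Radius of gyration: k = √(I/A) = √(10.74 / 7.9708) = 1.16078 in.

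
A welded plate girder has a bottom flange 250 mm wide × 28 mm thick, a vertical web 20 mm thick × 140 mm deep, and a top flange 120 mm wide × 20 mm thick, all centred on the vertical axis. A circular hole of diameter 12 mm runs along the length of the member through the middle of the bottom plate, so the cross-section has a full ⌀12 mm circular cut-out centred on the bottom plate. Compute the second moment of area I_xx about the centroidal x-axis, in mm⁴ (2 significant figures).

I_xx ≈ 5.7 × 10⁷ mm⁴

Split into non-overlapping primitives; take the origin at the lower-left of the bounding box.
Bottom plate: 250 × 28, A = 7 000 mm², y = 14 mm, Ī = 457 333 mm⁴.
Web plate: 20 × 140, A = 2 800 mm², y = 98 mm, Ī = 4 573 333 mm⁴.
Top plate: 120 × 20, A = 2 400 mm², y = 178 mm, Ī = 80 000 mm⁴.
Hole (subtracted): ⌀12, A = 113.1 mm², y = 14 mm, Ī = 1 018 mm⁴.
Centroid: ȳ = ΣA·y / ΣA = 66.02 mm.
Transfer each piece to the centroidal x-axis using Ī + A·d² with d = y − 66.02:
  bottom plate: d = -52.02 mm → contributes +19 402 266 mm⁴
  web plate: d = 31.98 mm → contributes +7 436 368 mm⁴
  top plate: d = 112 mm → contributes +30 173 100 mm⁴
  hole: d = -52.02 mm → contributes −307 107 mm⁴
Total I = 56 704 627 mm⁴.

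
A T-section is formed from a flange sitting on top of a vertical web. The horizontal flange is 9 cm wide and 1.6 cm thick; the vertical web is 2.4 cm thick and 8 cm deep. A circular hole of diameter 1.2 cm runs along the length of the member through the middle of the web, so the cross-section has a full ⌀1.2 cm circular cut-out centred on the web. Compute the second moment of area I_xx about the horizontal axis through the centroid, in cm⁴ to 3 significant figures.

I_xx ≈ 290 cm⁴

Split into non-overlapping primitives; take the origin at the lower-left of the bounding box.
Flange: 9 × 1.6, A = 14.4 cm², y = 8.8 cm, Ī = 3.072 cm⁴.
Web: 2.4 × 8, A = 19.2 cm², y = 4 cm, Ī = 102.4 cm⁴.
Hole (subtracted): ⌀1.2, A = 1.131 cm², y = 4 cm, Ī = 0.10179 cm⁴.
Centroid: ȳ = ΣA·y / ΣA = 6.1288 cm.
Transfer each piece to the horizontal axis through the centroid using Ī + A·d² with d = y − 6.1288:
  flange: d = 2.6712 cm → contributes +105.82 cm⁴
  web: d = -2.1288 cm → contributes +189.41 cm⁴
  hole: d = -2.1288 cm → contributes −5.2271 cm⁴
Total I = 290 cm⁴.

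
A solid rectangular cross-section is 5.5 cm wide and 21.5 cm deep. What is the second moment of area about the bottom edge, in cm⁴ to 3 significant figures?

I_base ≈ 1.82 × 10⁴ cm⁴

The section: 5.5 × 21.5, A = 118.25 cm², y = 10.75 cm, Ī = 4555.1 cm⁴.
Transfer it to a horizontal axis along the bottom face using Ī + A·d² with d = y − 0:
  the section: d = 10.75 cm → contributes +18 220 cm⁴
Total I = 18 220 cm⁴.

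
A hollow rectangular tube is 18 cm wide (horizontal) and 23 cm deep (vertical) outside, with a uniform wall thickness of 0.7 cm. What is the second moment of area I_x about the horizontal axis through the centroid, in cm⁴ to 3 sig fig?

Break the section into simple shapes (no overlaps), measuring from the bottom-left corner of the bounding box.
Outer rectangle: 18 × 23, A = 414 cm², y = 11.5 cm, Ī = 18 251 cm⁴.
Inner void (subtracted): 16.6 × 21.6, A = 358.56 cm², y = 11.5 cm, Ī = 13 941 cm⁴.
By symmetry the centroid is at mid-height, ȳ = 11.5 cm.
All pieces are centred on the horizontal axis through the centroid, so I = ΣĪ (holes subtracted) = 4309.7 cm⁴.

I_x ≈ 4310 cm⁴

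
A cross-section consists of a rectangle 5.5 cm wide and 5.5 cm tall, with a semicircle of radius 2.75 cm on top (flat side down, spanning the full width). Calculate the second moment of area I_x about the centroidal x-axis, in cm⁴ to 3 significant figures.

I_x ≈ 213 cm⁴

Split into non-overlapping primitives; take the origin at the lower-left of the bounding box.
Rectangular body: 5.5 × 5.5, A = 30.25 cm², y = 2.75 cm, Ī = 76.255 cm⁴.
Semicircular cap: semicircle r = 2.75, A = 11.879 cm², y = 6.6671 cm, Ī = 6.2772 cm⁴.
Centroid: ȳ = ΣA·y / ΣA = 3.8545 cm.
Transfer each piece to the centroidal x-axis using Ī + A·d² with d = y − 3.8545:
  rectangular body: d = -1.1045 cm → contributes +113.16 cm⁴
  semicircular cap: d = 2.8126 cm → contributes +100.25 cm⁴
Total I = 213.41 cm⁴.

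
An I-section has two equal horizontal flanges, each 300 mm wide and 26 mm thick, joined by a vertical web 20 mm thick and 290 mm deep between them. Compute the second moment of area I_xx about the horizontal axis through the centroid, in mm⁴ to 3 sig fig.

Decompose the section into non-overlapping parts with the origin at the bottom-left of its bounding rectangle.
Bottom flange: 300 × 26, A = 7 800 mm², y = 13 mm, Ī = 439 400 mm⁴.
Web: 20 × 290, A = 5 800 mm², y = 171 mm, Ī = 40 648 333 mm⁴.
Top flange: 300 × 26, A = 7 800 mm², y = 329 mm, Ī = 439 400 mm⁴.
By symmetry the centroid is at mid-height, ȳ = 171 mm.
Transfer each piece to the horizontal axis through the centroid using Ī + A·d² with d = y − 171:
  bottom flange: d = -158 mm → contributes +195 158 600 mm⁴
  web: d = 0 mm → contributes +40 648 333 mm⁴
  top flange: d = 158 mm → contributes +195 158 600 mm⁴
Total I = 430 965 533 mm⁴.

I_xx ≈ 4.31 × 10⁸ mm⁴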